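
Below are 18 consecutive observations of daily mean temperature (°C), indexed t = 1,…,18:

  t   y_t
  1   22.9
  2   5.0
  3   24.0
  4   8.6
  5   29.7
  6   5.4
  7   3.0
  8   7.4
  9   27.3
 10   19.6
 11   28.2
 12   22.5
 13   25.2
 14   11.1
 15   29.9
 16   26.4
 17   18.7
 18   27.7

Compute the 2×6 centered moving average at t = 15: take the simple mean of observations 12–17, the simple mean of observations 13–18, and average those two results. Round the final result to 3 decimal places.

22.733

Sum over 12–17: 22.5 + 25.2 + 11.1 + 29.9 + 26.4 + 18.7 = 133.8
Sum over 13–18: 25.2 + 11.1 + 29.9 + 26.4 + 18.7 + 27.7 = 139.0
CMA at t=15 = (133.8 + 139.0) / (2·6) = 272.8 / 12 = 22.733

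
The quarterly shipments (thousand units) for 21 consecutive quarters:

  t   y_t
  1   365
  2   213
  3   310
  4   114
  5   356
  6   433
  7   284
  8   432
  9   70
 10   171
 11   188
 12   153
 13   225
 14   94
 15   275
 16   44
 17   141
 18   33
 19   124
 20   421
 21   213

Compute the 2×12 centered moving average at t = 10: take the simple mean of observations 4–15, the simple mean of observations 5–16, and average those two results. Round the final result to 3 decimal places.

230.000

Sum over 4–15: 114 + 356 + 433 + 284 + 432 + 70 + 171 + 188 + 153 + 225 + 94 + 275 = 2795
Sum over 5–16: 356 + 433 + 284 + 432 + 70 + 171 + 188 + 153 + 225 + 94 + 275 + 44 = 2725
CMA at t=10 = (2795 + 2725) / (2·12) = 5520 / 24 = 230.000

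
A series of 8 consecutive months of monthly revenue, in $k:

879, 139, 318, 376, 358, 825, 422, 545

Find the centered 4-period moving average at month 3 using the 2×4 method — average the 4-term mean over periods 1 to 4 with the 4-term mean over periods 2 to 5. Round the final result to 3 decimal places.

Sum over 1–4: 879 + 139 + 318 + 376 = 1712
Sum over 2–5: 139 + 318 + 376 + 358 = 1191
CMA at t=3 = (1712 + 1191) / (2·4) = 2903 / 8 = 362.875

362.875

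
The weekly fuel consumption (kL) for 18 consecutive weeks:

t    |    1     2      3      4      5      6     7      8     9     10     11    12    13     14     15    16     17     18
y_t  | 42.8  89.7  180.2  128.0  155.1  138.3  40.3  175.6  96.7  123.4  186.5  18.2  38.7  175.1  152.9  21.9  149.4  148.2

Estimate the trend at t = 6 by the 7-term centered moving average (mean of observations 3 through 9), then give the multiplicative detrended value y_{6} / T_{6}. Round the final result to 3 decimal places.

1.059

Trend T_6 = (180.2 + 128.0 + 155.1 + 138.3 + 40.3 + 175.6 + 96.7) / 7 = 914.2/7 = 130.60000
Ratio to trend: 138.3 / 130.60000 = 1.059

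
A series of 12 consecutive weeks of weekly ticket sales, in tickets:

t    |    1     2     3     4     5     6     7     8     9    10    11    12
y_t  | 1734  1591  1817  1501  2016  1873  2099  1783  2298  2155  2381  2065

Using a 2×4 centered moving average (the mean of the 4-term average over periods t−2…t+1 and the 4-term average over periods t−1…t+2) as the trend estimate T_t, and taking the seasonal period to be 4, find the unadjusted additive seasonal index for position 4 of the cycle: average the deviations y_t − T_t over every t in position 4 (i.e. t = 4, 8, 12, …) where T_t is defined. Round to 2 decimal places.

Season position 4 occurs at t = 4, 8 (where T_t is defined).
t=4: T_4 = 1766.5000; y_4 − T_4 = 1501 − 1766.5000 = -265.5000
t=8: T_8 = 2048.5000; y_8 − T_8 = 1783 − 2048.5000 = -265.5000
Mean deviation: (-265.5000 + -265.5000) / 2 = -265.50

-265.50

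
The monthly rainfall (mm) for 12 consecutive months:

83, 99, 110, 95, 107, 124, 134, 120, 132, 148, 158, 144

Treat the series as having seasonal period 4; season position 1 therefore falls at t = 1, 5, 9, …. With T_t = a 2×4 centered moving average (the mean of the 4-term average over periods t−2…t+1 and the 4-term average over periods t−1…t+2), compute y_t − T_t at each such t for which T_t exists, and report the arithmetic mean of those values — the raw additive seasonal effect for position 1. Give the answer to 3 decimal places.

Season position 1 occurs at t = 5, 9 (where T_t is defined).
t=5: T_5 = 112.00000; y_5 − T_5 = 107 − 112.00000 = -5.00000
t=9: T_9 = 136.50000; y_9 − T_9 = 132 − 136.50000 = -4.50000
Mean deviation: (-5.00000 + -4.50000) / 2 = -4.750

-4.750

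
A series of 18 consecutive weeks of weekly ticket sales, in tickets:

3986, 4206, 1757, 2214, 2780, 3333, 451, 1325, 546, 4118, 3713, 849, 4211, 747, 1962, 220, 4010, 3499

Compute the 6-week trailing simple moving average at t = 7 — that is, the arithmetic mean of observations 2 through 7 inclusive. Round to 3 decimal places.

2456.833

Sum of periods 2–7: 4206 + 1757 + 2214 + 2780 + 3333 + 451 = 14741
Divide by 6: 14741 / 6 = 2456.833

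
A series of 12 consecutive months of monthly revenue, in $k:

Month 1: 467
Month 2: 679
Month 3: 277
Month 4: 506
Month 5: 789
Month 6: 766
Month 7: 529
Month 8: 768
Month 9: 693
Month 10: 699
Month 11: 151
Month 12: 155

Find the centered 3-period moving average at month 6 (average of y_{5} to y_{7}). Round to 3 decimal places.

Sum of periods 5–7: 789 + 766 + 529 = 2084
Divide by 3: 2084 / 3 = 694.667

694.667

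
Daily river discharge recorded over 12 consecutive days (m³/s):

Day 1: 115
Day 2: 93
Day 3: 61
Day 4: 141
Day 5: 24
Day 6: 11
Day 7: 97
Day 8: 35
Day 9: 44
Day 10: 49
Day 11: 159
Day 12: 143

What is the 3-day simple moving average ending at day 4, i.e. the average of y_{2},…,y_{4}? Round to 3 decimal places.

Sum of periods 2–4: 93 + 61 + 141 = 295
Divide by 3: 295 / 3 = 98.333

98.333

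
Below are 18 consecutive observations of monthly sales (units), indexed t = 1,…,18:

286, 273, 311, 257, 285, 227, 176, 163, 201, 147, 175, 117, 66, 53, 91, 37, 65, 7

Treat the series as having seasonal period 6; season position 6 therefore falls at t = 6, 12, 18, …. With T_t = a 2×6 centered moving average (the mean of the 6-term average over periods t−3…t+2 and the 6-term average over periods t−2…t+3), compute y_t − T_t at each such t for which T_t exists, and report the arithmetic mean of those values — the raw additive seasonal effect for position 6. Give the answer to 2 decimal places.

Season position 6 occurs at t = 6, 12 (where T_t is defined).
t=6: T_6 = 227.3333; y_6 − T_6 = 227 − 227.3333 = -0.3333
t=12: T_12 = 117.3333; y_12 − T_12 = 117 − 117.3333 = -0.3333
Mean deviation: (-0.3333 + -0.3333) / 2 = -0.33

-0.33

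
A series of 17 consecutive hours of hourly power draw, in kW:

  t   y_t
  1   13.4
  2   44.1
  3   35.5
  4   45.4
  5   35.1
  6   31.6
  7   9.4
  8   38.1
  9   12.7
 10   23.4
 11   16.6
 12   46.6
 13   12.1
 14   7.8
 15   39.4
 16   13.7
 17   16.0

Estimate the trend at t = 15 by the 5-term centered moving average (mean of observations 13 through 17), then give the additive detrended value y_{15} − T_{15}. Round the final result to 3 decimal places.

Trend T_15 = (12.1 + 7.8 + 39.4 + 13.7 + 16.0) / 5 = 89.0/5 = 17.80000
Detrended value: 39.4 − 17.80000 = 21.600

21.600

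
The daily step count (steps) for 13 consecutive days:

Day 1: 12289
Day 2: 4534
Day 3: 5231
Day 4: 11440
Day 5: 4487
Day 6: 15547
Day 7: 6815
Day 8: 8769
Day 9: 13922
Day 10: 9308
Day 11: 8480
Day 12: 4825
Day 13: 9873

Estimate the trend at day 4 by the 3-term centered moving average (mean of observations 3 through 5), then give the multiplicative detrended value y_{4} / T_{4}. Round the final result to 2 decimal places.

1.62

Trend T_4 = (5231 + 11440 + 4487) / 3 = 21158/3 = 7052.6667
Ratio to trend: 11440 / 7052.6667 = 1.62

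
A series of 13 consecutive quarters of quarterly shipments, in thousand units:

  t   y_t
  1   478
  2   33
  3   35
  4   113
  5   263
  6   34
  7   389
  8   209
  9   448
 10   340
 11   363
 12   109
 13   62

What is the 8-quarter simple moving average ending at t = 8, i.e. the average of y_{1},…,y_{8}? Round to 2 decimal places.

194.25

Sum of periods 1–8: 478 + 33 + 35 + 113 + 263 + 34 + 389 + 209 = 1554
Divide by 8: 1554 / 8 = 194.25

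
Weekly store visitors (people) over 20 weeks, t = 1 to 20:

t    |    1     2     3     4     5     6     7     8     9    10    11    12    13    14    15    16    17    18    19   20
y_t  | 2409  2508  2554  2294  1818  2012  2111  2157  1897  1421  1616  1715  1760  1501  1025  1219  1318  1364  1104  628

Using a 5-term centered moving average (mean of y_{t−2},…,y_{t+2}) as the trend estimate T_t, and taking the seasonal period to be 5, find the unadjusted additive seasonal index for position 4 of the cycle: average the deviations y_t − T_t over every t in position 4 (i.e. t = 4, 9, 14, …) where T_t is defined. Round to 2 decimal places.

56.80

Season position 4 occurs at t = 4, 9, 14 (where T_t is defined).
t=4: T_4 = 2237.2000; y_4 − T_4 = 2294 − 2237.2000 = 56.8000
t=9: T_9 = 1840.4000; y_9 − T_9 = 1897 − 1840.4000 = 56.6000
t=14: T_14 = 1444.0000; y_14 − T_14 = 1501 − 1444.0000 = 57.0000
Mean deviation: (56.8000 + 56.6000 + 57.0000) / 3 = 56.80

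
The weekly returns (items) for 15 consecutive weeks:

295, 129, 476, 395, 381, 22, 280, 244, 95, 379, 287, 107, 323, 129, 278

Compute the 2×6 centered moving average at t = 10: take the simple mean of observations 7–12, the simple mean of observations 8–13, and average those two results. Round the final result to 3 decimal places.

235.583

Sum over 7–12: 280 + 244 + 95 + 379 + 287 + 107 = 1392
Sum over 8–13: 244 + 95 + 379 + 287 + 107 + 323 = 1435
CMA at t=10 = (1392 + 1435) / (2·6) = 2827 / 12 = 235.583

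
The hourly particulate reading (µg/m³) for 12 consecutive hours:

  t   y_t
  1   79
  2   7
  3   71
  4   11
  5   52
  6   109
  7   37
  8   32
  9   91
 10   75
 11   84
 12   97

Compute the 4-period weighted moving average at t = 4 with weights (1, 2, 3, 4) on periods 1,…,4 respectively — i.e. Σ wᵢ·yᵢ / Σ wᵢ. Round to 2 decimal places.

Weighted sum: 1·79 + 2·7 + 3·71 + 4·11 = 79 + 14 + 213 + 44 = 350
Weight total: 1 + 2 + 3 + 4 = 10
WMA = 350 / 10 = 35.00

35.00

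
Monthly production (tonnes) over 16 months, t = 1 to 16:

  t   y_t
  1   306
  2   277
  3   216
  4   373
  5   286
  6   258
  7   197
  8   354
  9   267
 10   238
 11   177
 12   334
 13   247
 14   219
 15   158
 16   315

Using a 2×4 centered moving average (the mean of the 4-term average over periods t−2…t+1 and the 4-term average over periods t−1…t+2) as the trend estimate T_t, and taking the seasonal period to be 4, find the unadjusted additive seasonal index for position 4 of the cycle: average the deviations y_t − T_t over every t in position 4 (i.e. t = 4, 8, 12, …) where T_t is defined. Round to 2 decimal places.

Season position 4 occurs at t = 4, 8, 12 (where T_t is defined).
t=4: T_4 = 285.6250; y_4 − T_4 = 373 − 285.6250 = 87.3750
t=8: T_8 = 266.5000; y_8 − T_8 = 354 − 266.5000 = 87.5000
t=12: T_12 = 246.6250; y_12 − T_12 = 334 − 246.6250 = 87.3750
Mean deviation: (87.3750 + 87.5000 + 87.3750) / 3 = 87.42

87.42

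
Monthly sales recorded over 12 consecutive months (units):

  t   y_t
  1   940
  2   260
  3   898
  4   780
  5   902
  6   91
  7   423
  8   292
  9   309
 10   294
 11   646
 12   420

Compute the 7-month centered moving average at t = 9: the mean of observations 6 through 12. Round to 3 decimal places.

Sum of periods 6–12: 91 + 423 + 292 + 309 + 294 + 646 + 420 = 2475
Divide by 7: 2475 / 7 = 353.571

353.571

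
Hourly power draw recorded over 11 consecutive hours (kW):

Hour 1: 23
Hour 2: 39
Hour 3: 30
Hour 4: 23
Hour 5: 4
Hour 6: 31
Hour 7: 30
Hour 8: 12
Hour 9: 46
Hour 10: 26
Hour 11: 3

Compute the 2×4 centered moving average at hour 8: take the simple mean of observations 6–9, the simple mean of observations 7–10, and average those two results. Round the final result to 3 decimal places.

29.125

Sum over 6–9: 31 + 30 + 12 + 46 = 119
Sum over 7–10: 30 + 12 + 46 + 26 = 114
CMA at t=8 = (119 + 114) / (2·4) = 233 / 8 = 29.125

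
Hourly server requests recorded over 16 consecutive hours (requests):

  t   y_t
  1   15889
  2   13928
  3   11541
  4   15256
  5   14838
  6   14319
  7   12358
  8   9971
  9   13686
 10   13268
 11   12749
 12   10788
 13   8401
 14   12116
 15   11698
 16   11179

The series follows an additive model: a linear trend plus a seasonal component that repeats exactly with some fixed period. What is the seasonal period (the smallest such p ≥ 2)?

First differences y_{t+1} − y_t: -1961, -2387, 3715, -418, -519, -1961, -2387, 3715, -418, -519, -1961, -2387, …
The difference pattern repeats every 5 terms and not for any smaller step, so p = 5.

5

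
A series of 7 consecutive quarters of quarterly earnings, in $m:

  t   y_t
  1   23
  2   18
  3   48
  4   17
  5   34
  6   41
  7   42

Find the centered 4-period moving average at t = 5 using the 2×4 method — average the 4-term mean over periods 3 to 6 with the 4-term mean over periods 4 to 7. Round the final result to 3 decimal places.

Sum over 3–6: 48 + 17 + 34 + 41 = 140
Sum over 4–7: 17 + 34 + 41 + 42 = 134
CMA at t=5 = (140 + 134) / (2·4) = 274 / 8 = 34.250

34.250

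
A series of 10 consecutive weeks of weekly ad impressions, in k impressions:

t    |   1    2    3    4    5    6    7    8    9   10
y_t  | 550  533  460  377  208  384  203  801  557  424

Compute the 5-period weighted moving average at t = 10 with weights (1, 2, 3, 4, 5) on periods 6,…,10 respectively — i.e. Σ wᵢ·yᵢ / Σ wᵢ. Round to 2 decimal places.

502.73

Weighted sum: 1·384 + 2·203 + 3·801 + 4·557 + 5·424 = 384 + 406 + 2403 + 2228 + 2120 = 7541
Weight total: 1 + 2 + 3 + 4 + 5 = 15
WMA = 7541 / 15 = 502.73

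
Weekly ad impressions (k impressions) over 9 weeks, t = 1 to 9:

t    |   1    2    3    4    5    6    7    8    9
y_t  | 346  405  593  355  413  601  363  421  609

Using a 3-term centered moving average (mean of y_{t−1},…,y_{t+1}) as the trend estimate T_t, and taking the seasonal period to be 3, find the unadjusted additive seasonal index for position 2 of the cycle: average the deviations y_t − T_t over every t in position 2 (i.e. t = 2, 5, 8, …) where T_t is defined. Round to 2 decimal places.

-43.22

Season position 2 occurs at t = 2, 5, 8 (where T_t is defined).
t=2: T_2 = 448.0000; y_2 − T_2 = 405 − 448.0000 = -43.0000
t=5: T_5 = 456.3333; y_5 − T_5 = 413 − 456.3333 = -43.3333
t=8: T_8 = 464.3333; y_8 − T_8 = 421 − 464.3333 = -43.3333
Mean deviation: (-43.0000 + -43.3333 + -43.3333) / 3 = -43.22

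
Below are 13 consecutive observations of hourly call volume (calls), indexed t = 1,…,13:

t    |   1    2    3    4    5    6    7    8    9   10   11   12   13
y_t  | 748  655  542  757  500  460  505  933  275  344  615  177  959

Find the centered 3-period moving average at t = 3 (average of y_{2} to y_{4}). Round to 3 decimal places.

Sum of periods 2–4: 655 + 542 + 757 = 1954
Divide by 3: 1954 / 3 = 651.333

651.333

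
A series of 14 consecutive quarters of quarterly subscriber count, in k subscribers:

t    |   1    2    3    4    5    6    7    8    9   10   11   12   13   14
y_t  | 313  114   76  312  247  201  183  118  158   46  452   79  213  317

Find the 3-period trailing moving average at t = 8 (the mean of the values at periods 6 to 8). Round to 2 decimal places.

Sum of periods 6–8: 201 + 183 + 118 = 502
Divide by 3: 502 / 3 = 167.33

167.33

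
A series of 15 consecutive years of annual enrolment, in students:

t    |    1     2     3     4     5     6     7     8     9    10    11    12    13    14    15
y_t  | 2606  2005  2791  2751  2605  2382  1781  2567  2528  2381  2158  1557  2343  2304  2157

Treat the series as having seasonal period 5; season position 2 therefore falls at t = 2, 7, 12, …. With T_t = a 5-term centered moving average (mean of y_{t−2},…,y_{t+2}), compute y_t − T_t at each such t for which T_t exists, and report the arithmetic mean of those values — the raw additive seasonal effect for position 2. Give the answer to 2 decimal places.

-591.60

Season position 2 occurs at t = 7, 12 (where T_t is defined).
t=7: T_7 = 2372.6000; y_7 − T_7 = 1781 − 2372.6000 = -591.6000
t=12: T_12 = 2148.6000; y_12 − T_12 = 1557 − 2148.6000 = -591.6000
Mean deviation: (-591.6000 + -591.6000) / 2 = -591.60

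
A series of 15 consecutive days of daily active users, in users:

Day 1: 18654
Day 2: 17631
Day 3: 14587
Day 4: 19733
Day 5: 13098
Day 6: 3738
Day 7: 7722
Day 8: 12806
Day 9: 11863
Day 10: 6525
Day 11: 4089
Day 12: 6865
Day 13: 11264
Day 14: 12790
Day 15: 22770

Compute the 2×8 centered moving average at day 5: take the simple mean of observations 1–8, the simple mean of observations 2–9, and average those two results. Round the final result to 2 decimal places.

Sum over 1–8: 18654 + 17631 + 14587 + 19733 + 13098 + 3738 + 7722 + 12806 = 107969
Sum over 2–9: 17631 + 14587 + 19733 + 13098 + 3738 + 7722 + 12806 + 11863 = 101178
CMA at t=5 = (107969 + 101178) / (2·8) = 209147 / 16 = 13071.69

13071.69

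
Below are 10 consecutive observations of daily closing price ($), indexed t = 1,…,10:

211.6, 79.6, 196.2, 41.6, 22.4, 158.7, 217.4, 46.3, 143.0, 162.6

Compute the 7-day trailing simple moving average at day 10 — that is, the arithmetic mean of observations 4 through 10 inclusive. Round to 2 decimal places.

Sum of periods 4–10: 41.6 + 22.4 + 158.7 + 217.4 + 46.3 + 143.0 + 162.6 = 792.0
Divide by 7: 792.0 / 7 = 113.14

113.14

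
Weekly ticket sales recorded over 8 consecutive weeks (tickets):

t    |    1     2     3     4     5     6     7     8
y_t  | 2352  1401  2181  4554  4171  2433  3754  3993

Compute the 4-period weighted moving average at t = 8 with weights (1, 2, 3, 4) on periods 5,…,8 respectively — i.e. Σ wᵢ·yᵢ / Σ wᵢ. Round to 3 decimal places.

3627.100

Weighted sum: 1·4171 + 2·2433 + 3·3754 + 4·3993 = 4171 + 4866 + 11262 + 15972 = 36271
Weight total: 1 + 2 + 3 + 4 = 10
WMA = 36271 / 10 = 3627.100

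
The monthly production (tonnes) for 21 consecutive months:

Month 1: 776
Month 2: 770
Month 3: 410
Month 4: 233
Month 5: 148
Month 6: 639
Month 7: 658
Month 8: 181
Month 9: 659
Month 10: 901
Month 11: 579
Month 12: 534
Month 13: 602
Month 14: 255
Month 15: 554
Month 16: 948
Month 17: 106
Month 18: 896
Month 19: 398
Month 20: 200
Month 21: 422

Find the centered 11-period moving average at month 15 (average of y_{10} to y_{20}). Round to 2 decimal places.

543.00

Sum of periods 10–20: 901 + 579 + 534 + 602 + 255 + 554 + 948 + 106 + 896 + 398 + 200 = 5973
Divide by 11: 5973 / 11 = 543.00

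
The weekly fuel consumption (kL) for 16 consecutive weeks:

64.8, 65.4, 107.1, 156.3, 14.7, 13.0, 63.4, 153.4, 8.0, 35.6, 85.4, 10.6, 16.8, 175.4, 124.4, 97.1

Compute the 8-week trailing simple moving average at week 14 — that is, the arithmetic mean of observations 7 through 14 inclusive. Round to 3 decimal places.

Sum of periods 7–14: 63.4 + 153.4 + 8.0 + 35.6 + 85.4 + 10.6 + 16.8 + 175.4 = 548.6
Divide by 8: 548.6 / 8 = 68.575

68.575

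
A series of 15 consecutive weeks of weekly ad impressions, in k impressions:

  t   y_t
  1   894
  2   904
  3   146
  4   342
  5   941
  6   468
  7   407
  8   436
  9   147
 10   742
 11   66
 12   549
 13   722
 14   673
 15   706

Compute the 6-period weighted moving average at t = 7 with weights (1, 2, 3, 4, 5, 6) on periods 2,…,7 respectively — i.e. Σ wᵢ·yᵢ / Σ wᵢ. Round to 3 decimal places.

512.762

Weighted sum: 1·904 + 2·146 + 3·342 + 4·941 + 5·468 + 6·407 = 904 + 292 + 1026 + 3764 + 2340 + 2442 = 10768
Weight total: 1 + 2 + 3 + 4 + 5 + 6 = 21
WMA = 10768 / 21 = 512.762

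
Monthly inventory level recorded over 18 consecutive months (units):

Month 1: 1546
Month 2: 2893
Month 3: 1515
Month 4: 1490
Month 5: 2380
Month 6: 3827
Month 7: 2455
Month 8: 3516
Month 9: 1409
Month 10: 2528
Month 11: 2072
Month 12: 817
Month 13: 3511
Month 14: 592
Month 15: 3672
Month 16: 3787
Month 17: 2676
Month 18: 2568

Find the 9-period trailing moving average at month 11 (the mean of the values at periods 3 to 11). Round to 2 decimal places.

2354.67

Sum of periods 3–11: 1515 + 1490 + 2380 + 3827 + 2455 + 3516 + 1409 + 2528 + 2072 = 21192
Divide by 9: 21192 / 9 = 2354.67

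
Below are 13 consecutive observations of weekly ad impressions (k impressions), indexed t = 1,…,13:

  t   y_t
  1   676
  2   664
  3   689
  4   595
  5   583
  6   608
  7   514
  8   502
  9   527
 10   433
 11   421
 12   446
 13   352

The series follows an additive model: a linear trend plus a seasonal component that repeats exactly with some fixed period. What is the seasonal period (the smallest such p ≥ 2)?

3

First differences y_{t+1} − y_t: -12, 25, -94, -12, 25, -94, -12, 25, …
The difference pattern repeats every 3 terms and not for any smaller step, so p = 3.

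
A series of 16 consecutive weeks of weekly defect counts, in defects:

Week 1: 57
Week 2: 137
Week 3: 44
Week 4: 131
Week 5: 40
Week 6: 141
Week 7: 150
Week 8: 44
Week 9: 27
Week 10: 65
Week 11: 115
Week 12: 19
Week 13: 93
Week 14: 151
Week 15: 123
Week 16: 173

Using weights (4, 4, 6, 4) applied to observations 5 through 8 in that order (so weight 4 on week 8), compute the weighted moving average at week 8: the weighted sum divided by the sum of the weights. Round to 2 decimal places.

Weighted sum: 4·40 + 4·141 + 6·150 + 4·44 = 160 + 564 + 900 + 176 = 1800
Weight total: 4 + 4 + 6 + 4 = 18
WMA = 1800 / 18 = 100.00

100.00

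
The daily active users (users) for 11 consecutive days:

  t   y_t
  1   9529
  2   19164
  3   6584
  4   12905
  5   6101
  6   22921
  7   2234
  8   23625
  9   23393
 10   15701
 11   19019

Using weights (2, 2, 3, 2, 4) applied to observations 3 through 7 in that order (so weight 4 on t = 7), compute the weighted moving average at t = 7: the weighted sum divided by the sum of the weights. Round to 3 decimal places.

Weighted sum: 2·6584 + 2·12905 + 3·6101 + 2·22921 + 4·2234 = 13168 + 25810 + 18303 + 45842 + 8936 = 112059
Weight total: 2 + 2 + 3 + 2 + 4 = 13
WMA = 112059 / 13 = 8619.923

8619.923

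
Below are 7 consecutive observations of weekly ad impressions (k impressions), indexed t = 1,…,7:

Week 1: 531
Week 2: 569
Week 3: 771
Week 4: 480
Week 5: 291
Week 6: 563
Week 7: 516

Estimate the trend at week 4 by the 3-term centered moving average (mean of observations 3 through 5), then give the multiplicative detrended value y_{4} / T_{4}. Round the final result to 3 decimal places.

0.934

Trend T_4 = (771 + 480 + 291) / 3 = 1542/3 = 514.00000
Ratio to trend: 480 / 514.00000 = 0.934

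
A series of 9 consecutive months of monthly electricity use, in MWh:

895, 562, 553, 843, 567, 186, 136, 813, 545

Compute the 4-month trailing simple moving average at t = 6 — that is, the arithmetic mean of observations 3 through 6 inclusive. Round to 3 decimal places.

Sum of periods 3–6: 553 + 843 + 567 + 186 = 2149
Divide by 4: 2149 / 4 = 537.250

537.250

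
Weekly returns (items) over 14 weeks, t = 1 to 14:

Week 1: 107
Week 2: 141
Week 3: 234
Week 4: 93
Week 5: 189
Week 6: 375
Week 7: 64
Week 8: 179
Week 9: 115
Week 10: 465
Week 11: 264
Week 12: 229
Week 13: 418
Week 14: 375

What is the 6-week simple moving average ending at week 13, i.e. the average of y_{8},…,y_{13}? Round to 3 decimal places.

278.333

Sum of periods 8–13: 179 + 115 + 465 + 264 + 229 + 418 = 1670
Divide by 6: 1670 / 6 = 278.333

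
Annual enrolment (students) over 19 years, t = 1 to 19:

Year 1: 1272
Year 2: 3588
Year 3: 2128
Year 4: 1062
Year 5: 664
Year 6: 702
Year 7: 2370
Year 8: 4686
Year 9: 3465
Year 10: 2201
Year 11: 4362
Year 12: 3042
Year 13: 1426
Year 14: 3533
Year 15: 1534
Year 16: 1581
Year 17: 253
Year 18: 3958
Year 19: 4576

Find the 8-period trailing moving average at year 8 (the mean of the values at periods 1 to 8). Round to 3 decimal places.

2059.000

Sum of periods 1–8: 1272 + 3588 + 2128 + 1062 + 664 + 702 + 2370 + 4686 = 16472
Divide by 8: 16472 / 8 = 2059.000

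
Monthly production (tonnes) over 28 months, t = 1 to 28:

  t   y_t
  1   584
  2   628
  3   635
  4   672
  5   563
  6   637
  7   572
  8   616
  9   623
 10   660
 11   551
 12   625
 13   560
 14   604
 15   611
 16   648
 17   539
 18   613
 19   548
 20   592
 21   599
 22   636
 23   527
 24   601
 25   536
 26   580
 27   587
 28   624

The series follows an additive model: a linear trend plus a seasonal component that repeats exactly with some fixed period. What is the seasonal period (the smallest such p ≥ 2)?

First differences y_{t+1} − y_t: 44, 7, 37, -109, 74, -65, 44, 7, 37, -109, 74, -65, 44, 7, …
The difference pattern repeats every 6 terms and not for any smaller step, so p = 6.

6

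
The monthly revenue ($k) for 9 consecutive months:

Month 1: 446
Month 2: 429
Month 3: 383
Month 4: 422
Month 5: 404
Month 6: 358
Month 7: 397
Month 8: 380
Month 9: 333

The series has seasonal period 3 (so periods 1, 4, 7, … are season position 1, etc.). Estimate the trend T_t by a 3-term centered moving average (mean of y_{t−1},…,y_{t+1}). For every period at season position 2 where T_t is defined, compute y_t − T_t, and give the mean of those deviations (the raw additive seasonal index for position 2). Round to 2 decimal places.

Season position 2 occurs at t = 2, 5, 8 (where T_t is defined).
t=2: T_2 = 419.3333; y_2 − T_2 = 429 − 419.3333 = 9.6667
t=5: T_5 = 394.6667; y_5 − T_5 = 404 − 394.6667 = 9.3333
t=8: T_8 = 370.0000; y_8 − T_8 = 380 − 370.0000 = 10.0000
Mean deviation: (9.6667 + 9.3333 + 10.0000) / 3 = 9.67

9.67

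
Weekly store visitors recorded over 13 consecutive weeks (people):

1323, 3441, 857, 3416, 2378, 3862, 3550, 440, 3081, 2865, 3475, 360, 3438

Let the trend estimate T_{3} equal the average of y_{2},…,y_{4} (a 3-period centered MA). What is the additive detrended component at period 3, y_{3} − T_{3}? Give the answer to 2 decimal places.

Trend T_3 = (3441 + 857 + 3416) / 3 = 7714/3 = 2571.3333
Detrended value: 857 − 2571.3333 = -1714.33

-1714.33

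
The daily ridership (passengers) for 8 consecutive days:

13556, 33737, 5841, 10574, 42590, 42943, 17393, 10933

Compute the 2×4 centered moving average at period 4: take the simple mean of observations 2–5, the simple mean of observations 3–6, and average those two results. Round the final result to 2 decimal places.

24336.25

Sum over 2–5: 33737 + 5841 + 10574 + 42590 = 92742
Sum over 3–6: 5841 + 10574 + 42590 + 42943 = 101948
CMA at t=4 = (92742 + 101948) / (2·4) = 194690 / 8 = 24336.25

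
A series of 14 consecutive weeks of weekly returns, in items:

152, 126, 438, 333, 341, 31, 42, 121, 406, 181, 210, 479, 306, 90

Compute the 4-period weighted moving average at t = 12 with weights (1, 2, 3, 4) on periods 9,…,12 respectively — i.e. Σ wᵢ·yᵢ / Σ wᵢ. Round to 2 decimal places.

331.40

Weighted sum: 1·406 + 2·181 + 3·210 + 4·479 = 406 + 362 + 630 + 1916 = 3314
Weight total: 1 + 2 + 3 + 4 = 10
WMA = 3314 / 10 = 331.40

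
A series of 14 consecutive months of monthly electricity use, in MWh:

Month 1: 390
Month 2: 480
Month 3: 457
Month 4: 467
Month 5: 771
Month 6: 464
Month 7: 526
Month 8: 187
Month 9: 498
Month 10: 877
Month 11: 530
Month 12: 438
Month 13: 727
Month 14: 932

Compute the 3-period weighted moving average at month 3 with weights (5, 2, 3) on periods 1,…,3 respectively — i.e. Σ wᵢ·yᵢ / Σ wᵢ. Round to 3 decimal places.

428.100

Weighted sum: 5·390 + 2·480 + 3·457 = 1950 + 960 + 1371 = 4281
Weight total: 5 + 2 + 3 = 10
WMA = 4281 / 10 = 428.100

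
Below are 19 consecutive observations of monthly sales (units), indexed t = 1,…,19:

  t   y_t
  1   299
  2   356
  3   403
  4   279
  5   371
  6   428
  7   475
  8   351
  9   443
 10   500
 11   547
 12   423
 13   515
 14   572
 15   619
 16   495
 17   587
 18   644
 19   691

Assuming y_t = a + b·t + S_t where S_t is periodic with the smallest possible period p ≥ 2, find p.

First differences y_{t+1} − y_t: 57, 47, -124, 92, 57, 47, -124, 92, 57, 47, …
The difference pattern repeats every 4 terms and not for any smaller step, so p = 4.

4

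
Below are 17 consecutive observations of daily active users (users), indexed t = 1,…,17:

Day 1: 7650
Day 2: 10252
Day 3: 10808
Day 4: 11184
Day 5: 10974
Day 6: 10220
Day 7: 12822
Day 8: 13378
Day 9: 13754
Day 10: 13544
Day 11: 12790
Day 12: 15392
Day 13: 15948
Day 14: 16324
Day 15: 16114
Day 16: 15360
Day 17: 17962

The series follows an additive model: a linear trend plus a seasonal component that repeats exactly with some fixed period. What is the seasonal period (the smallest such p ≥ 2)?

5

First differences y_{t+1} − y_t: 2602, 556, 376, -210, -754, 2602, 556, 376, -210, -754, 2602, 556, …
The difference pattern repeats every 5 terms and not for any smaller step, so p = 5.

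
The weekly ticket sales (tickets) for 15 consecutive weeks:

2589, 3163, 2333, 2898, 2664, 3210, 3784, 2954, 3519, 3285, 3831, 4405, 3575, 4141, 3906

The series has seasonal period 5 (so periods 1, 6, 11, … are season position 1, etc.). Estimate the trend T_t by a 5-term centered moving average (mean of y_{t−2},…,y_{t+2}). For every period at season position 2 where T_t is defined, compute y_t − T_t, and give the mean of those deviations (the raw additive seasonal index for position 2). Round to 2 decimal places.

Season position 2 occurs at t = 7, 12 (where T_t is defined).
t=7: T_7 = 3226.2000; y_7 − T_7 = 3784 − 3226.2000 = 557.8000
t=12: T_12 = 3847.4000; y_12 − T_12 = 4405 − 3847.4000 = 557.6000
Mean deviation: (557.8000 + 557.6000) / 2 = 557.70

557.70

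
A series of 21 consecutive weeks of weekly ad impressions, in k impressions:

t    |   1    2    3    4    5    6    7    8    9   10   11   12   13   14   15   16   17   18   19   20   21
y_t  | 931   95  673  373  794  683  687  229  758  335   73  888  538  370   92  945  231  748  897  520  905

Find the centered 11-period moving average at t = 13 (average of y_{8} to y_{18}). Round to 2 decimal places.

Sum of periods 8–18: 229 + 758 + 335 + 73 + 888 + 538 + 370 + 92 + 945 + 231 + 748 = 5207
Divide by 11: 5207 / 11 = 473.36

473.36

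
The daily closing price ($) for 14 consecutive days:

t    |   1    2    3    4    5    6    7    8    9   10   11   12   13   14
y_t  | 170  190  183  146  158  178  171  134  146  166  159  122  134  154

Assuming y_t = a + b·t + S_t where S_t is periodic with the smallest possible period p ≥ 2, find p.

First differences y_{t+1} − y_t: 20, -7, -37, 12, 20, -7, -37, 12, 20, -7, …
The difference pattern repeats every 4 terms and not for any smaller step, so p = 4.

4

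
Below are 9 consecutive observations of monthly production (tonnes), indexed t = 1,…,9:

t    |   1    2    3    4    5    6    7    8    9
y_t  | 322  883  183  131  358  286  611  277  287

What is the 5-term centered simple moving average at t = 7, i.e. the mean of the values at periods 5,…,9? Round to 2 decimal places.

363.80

Sum of periods 5–9: 358 + 286 + 611 + 277 + 287 = 1819
Divide by 5: 1819 / 5 = 363.80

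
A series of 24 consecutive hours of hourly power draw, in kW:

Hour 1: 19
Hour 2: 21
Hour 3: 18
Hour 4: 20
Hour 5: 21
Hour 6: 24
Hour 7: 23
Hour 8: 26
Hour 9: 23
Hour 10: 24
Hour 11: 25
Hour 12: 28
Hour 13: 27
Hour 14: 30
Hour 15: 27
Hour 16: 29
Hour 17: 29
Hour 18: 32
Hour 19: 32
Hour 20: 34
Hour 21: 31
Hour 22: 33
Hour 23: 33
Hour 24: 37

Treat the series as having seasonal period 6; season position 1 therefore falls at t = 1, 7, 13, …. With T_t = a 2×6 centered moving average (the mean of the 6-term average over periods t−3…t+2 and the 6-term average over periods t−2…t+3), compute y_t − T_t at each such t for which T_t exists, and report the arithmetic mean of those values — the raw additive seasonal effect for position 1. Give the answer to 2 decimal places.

0.03

Season position 1 occurs at t = 7, 13, 19 (where T_t is defined).
t=7: T_7 = 23.1667; y_7 − T_7 = 23 − 23.1667 = -0.1667
t=13: T_13 = 27.2500; y_13 − T_13 = 27 − 27.2500 = -0.2500
t=19: T_19 = 31.5000; y_19 − T_19 = 32 − 31.5000 = 0.5000
Mean deviation: (-0.1667 + -0.2500 + 0.5000) / 3 = 0.03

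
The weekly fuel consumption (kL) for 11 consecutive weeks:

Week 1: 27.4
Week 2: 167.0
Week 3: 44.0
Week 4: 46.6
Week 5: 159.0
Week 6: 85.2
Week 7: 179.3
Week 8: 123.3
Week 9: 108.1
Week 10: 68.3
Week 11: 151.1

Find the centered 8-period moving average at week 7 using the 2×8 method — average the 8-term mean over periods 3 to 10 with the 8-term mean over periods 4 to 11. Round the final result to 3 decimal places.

108.419

Sum over 3–10: 44.0 + 46.6 + 159.0 + 85.2 + 179.3 + 123.3 + 108.1 + 68.3 = 813.8
Sum over 4–11: 46.6 + 159.0 + 85.2 + 179.3 + 123.3 + 108.1 + 68.3 + 151.1 = 920.9
CMA at t=7 = (813.8 + 920.9) / (2·8) = 1734.7 / 16 = 108.419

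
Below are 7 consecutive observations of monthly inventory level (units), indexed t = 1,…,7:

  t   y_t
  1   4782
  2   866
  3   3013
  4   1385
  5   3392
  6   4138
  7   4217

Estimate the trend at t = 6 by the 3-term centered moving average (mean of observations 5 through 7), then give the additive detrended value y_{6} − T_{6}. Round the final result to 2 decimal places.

222.33

Trend T_6 = (3392 + 4138 + 4217) / 3 = 11747/3 = 3915.6667
Detrended value: 4138 − 3915.6667 = 222.33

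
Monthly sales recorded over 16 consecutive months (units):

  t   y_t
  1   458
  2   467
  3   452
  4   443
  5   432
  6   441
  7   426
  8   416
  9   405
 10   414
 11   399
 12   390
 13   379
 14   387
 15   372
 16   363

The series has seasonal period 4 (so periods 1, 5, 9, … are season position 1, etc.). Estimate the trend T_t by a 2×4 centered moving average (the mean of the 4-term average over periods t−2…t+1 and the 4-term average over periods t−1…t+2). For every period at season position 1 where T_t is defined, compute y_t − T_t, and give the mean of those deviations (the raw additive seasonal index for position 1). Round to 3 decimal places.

Season position 1 occurs at t = 5, 9, 13 (where T_t is defined).
t=5: T_5 = 438.75000; y_5 − T_5 = 432 − 438.75000 = -6.75000
t=9: T_9 = 411.87500; y_9 − T_9 = 405 − 411.87500 = -6.87500
t=13: T_13 = 385.37500; y_13 − T_13 = 379 − 385.37500 = -6.37500
Mean deviation: (-6.75000 + -6.87500 + -6.37500) / 3 = -6.667

-6.667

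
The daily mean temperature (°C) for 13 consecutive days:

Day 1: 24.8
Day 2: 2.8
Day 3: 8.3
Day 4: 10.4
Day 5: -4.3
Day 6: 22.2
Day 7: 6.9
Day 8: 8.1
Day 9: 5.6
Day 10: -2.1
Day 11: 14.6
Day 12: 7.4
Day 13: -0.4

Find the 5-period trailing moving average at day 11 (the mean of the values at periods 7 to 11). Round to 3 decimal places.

6.620

Sum of periods 7–11: 6.9 + 8.1 + 5.6 + (-2.1) + 14.6 = 33.1
Divide by 5: 33.1 / 5 = 6.620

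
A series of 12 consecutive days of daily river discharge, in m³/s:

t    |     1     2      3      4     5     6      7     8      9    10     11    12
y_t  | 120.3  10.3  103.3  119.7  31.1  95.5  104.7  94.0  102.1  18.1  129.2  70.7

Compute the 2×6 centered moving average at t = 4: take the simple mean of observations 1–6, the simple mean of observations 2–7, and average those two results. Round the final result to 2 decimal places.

Sum over 1–6: 120.3 + 10.3 + 103.3 + 119.7 + 31.1 + 95.5 = 480.2
Sum over 2–7: 10.3 + 103.3 + 119.7 + 31.1 + 95.5 + 104.7 = 464.6
CMA at t=4 = (480.2 + 464.6) / (2·6) = 944.8 / 12 = 78.73

78.73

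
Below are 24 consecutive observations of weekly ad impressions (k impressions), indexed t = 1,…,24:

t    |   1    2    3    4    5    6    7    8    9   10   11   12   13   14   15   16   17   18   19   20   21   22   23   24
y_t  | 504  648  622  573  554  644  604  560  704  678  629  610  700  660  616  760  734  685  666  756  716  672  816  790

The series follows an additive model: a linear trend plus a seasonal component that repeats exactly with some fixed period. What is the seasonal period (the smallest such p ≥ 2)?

7

First differences y_{t+1} − y_t: 144, -26, -49, -19, 90, -40, -44, 144, -26, -49, -19, 90, -40, -44, 144, -26, …
The difference pattern repeats every 7 terms and not for any smaller step, so p = 7.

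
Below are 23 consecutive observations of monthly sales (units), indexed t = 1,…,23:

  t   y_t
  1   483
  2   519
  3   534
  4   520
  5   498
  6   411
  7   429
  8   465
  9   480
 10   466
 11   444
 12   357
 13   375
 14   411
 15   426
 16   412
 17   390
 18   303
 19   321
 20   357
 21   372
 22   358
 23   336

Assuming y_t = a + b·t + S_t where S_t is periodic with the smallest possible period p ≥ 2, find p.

First differences y_{t+1} − y_t: 36, 15, -14, -22, -87, 18, 36, 15, -14, -22, -87, 18, 36, 15, …
The difference pattern repeats every 6 terms and not for any smaller step, so p = 6.

6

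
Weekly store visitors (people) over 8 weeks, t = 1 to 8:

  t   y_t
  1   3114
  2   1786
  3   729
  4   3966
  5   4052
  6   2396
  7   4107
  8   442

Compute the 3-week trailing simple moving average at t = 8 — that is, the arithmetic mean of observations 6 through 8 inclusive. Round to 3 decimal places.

2315.000

Sum of periods 6–8: 2396 + 4107 + 442 = 6945
Divide by 3: 6945 / 3 = 2315.000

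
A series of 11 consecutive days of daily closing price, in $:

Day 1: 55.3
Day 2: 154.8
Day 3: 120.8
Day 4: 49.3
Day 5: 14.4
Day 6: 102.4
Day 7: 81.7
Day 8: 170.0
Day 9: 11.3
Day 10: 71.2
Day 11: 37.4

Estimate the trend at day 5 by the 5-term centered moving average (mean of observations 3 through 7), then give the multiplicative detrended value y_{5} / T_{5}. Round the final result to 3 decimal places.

0.195

Trend T_5 = (120.8 + 49.3 + 14.4 + 102.4 + 81.7) / 5 = 368.6/5 = 73.72000
Ratio to trend: 14.4 / 73.72000 = 0.195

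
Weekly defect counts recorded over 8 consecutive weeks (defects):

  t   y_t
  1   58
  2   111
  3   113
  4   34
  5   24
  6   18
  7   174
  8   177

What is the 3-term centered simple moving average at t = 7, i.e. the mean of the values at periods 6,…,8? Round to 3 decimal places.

123.000

Sum of periods 6–8: 18 + 174 + 177 = 369
Divide by 3: 369 / 3 = 123.000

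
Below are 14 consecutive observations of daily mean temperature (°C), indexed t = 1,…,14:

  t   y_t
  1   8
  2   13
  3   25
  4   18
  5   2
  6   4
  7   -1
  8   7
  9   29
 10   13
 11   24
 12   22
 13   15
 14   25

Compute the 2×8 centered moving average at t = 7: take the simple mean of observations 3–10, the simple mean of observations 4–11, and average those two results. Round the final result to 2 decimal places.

12.06

Sum over 3–10: 25 + 18 + 2 + 4 + (-1) + 7 + 29 + 13 = 97
Sum over 4–11: 18 + 2 + 4 + (-1) + 7 + 29 + 13 + 24 = 96
CMA at t=7 = (97 + 96) / (2·8) = 193 / 16 = 12.06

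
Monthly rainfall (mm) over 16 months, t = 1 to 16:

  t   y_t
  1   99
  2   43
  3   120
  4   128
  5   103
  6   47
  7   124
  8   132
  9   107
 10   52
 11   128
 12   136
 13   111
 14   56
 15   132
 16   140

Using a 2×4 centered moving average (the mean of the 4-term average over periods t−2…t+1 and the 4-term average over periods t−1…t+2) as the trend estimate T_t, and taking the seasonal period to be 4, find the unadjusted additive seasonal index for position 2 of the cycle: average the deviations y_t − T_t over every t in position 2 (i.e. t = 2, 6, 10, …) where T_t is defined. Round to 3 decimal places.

-53.500

Season position 2 occurs at t = 6, 10, 14 (where T_t is defined).
t=6: T_6 = 101.00000; y_6 − T_6 = 47 − 101.00000 = -54.00000
t=10: T_10 = 105.25000; y_10 − T_10 = 52 − 105.25000 = -53.25000
t=14: T_14 = 109.25000; y_14 − T_14 = 56 − 109.25000 = -53.25000
Mean deviation: (-54.00000 + -53.25000 + -53.25000) / 3 = -53.500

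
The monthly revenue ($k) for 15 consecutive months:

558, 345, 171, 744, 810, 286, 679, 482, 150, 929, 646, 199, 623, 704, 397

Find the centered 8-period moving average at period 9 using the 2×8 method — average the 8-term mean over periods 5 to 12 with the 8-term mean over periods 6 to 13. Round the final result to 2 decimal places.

510.94

Sum over 5–12: 810 + 286 + 679 + 482 + 150 + 929 + 646 + 199 = 4181
Sum over 6–13: 286 + 679 + 482 + 150 + 929 + 646 + 199 + 623 = 3994
CMA at t=9 = (4181 + 3994) / (2·8) = 8175 / 16 = 510.94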